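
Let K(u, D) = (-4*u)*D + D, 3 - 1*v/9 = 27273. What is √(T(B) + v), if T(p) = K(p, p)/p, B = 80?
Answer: I*√245749 ≈ 495.73*I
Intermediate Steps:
v = -245430 (v = 27 - 9*27273 = 27 - 245457 = -245430)
K(u, D) = D - 4*D*u (K(u, D) = -4*D*u + D = D - 4*D*u)
T(p) = 1 - 4*p (T(p) = (p*(1 - 4*p))/p = 1 - 4*p)
√(T(B) + v) = √((1 - 4*80) - 245430) = √((1 - 320) - 245430) = √(-319 - 245430) = √(-245749) = I*√245749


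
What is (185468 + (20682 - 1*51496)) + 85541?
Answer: 240195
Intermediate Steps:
(185468 + (20682 - 1*51496)) + 85541 = (185468 + (20682 - 51496)) + 85541 = (185468 - 30814) + 85541 = 154654 + 85541 = 240195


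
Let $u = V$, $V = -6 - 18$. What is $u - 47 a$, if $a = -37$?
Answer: $1715$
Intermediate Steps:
$V = -24$ ($V = -6 - 18 = -24$)
$u = -24$
$u - 47 a = -24 - -1739 = -24 + 1739 = 1715$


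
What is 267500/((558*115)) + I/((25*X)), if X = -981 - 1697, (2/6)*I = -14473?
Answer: 2069532223/429618150 ≈ 4.8171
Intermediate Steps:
I = -43419 (I = 3*(-14473) = -43419)
X = -2678
267500/((558*115)) + I/((25*X)) = 267500/((558*115)) - 43419/(25*(-2678)) = 267500/64170 - 43419/(-66950) = 267500*(1/64170) - 43419*(-1/66950) = 26750/6417 + 43419/66950 = 2069532223/429618150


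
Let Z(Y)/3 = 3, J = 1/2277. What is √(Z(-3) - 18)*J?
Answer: I/759 ≈ 0.0013175*I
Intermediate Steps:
J = 1/2277 ≈ 0.00043917
Z(Y) = 9 (Z(Y) = 3*3 = 9)
√(Z(-3) - 18)*J = √(9 - 18)*(1/2277) = √(-9)*(1/2277) = (3*I)*(1/2277) = I/759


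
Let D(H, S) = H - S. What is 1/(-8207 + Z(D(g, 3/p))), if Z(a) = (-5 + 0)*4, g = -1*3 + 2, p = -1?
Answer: -1/8227 ≈ -0.00012155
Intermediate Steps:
g = -1 (g = -3 + 2 = -1)
Z(a) = -20 (Z(a) = -5*4 = -20)
1/(-8207 + Z(D(g, 3/p))) = 1/(-8207 - 20) = 1/(-8227) = -1/8227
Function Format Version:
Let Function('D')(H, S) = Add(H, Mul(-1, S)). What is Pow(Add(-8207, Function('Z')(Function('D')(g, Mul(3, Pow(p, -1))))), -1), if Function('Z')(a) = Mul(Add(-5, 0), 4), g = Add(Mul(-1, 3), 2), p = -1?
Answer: Rational(-1, 8227) ≈ -0.00012155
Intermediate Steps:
g = -1 (g = Add(-3, 2) = -1)
Function('Z')(a) = -20 (Function('Z')(a) = Mul(-5, 4) = -20)
Pow(Add(-8207, Function('Z')(Function('D')(g, Mul(3, Pow(p, -1))))), -1) = Pow(Add(-8207, -20), -1) = Pow(-8227, -1) = Rational(-1, 8227)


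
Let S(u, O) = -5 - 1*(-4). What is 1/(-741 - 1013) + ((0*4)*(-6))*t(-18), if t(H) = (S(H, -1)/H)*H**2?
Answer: -1/1754 ≈ -0.00057013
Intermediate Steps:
S(u, O) = -1 (S(u, O) = -5 + 4 = -1)
t(H) = -H (t(H) = (-1/H)*H**2 = -H)
1/(-741 - 1013) + ((0*4)*(-6))*t(-18) = 1/(-741 - 1013) + ((0*4)*(-6))*(-1*(-18)) = 1/(-1754) + (0*(-6))*18 = -1/1754 + 0*18 = -1/1754 + 0 = -1/1754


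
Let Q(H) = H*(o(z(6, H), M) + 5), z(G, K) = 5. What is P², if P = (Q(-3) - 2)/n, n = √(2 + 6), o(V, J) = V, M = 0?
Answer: 128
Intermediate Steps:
n = 2*√2 (n = √8 = 2*√2 ≈ 2.8284)
Q(H) = 10*H (Q(H) = H*(5 + 5) = H*10 = 10*H)
P = -8*√2 (P = (10*(-3) - 2)/((2*√2)) = (-30 - 2)*(√2/4) = -8*√2 ≈ -11.314)
P² = (-8*√2)² = 128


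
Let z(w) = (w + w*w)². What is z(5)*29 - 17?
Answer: 26083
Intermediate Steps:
z(w) = (w + w²)²
z(5)*29 - 17 = (5²*(1 + 5)²)*29 - 17 = (25*6²)*29 - 17 = (25*36)*29 - 17 = 900*29 - 17 = 26100 - 17 = 26083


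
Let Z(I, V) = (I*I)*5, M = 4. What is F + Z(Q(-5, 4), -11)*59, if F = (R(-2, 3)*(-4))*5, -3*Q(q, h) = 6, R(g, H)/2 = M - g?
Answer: 940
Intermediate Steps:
R(g, H) = 8 - 2*g (R(g, H) = 2*(4 - g) = 8 - 2*g)
Q(q, h) = -2 (Q(q, h) = -⅓*6 = -2)
Z(I, V) = 5*I² (Z(I, V) = I²*5 = 5*I²)
F = -240 (F = ((8 - 2*(-2))*(-4))*5 = ((8 + 4)*(-4))*5 = (12*(-4))*5 = -48*5 = -240)
F + Z(Q(-5, 4), -11)*59 = -240 + (5*(-2)²)*59 = -240 + (5*4)*59 = -240 + 20*59 = -240 + 1180 = 940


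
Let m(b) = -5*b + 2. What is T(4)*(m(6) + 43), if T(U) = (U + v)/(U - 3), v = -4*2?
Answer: -60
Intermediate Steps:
v = -8
m(b) = 2 - 5*b
T(U) = (-8 + U)/(-3 + U) (T(U) = (U - 8)/(U - 3) = (-8 + U)/(-3 + U))
T(4)*(m(6) + 43) = ((-8 + 4)/(-3 + 4))*((2 - 5*6) + 43) = (-4/1)*((2 - 30) + 43) = (1*(-4))*(-28 + 43) = -4*15 = -60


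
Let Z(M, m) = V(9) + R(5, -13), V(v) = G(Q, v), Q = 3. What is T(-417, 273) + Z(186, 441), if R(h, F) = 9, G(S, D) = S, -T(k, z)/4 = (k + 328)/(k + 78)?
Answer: 3712/339 ≈ 10.950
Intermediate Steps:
T(k, z) = -4*(328 + k)/(78 + k) (T(k, z) = -4*(k + 328)/(k + 78) = -4*(328 + k)/(78 + k))
V(v) = 3
Z(M, m) = 12 (Z(M, m) = 3 + 9 = 12)
T(-417, 273) + Z(186, 441) = 4*(-328 - 1*(-417))/(78 - 417) + 12 = 4*(-328 + 417)/(-339) + 12 = 4*(-1/339)*89 + 12 = -356/339 + 12 = 3712/339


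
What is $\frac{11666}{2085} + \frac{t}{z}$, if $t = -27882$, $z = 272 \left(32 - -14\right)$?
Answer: $\frac{43915511}{13043760} \approx 3.3668$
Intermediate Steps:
$z = 12512$ ($z = 272 \left(32 + 14\right) = 272 \cdot 46 = 12512$)
$\frac{11666}{2085} + \frac{t}{z} = \frac{11666}{2085} - \frac{27882}{12512} = 11666 \cdot \frac{1}{2085} - \frac{13941}{6256} = \frac{11666}{2085} - \frac{13941}{6256} = \frac{43915511}{13043760}$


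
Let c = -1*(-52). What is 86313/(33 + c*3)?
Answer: 28771/63 ≈ 456.68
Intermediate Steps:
c = 52
86313/(33 + c*3) = 86313/(33 + 52*3) = 86313/(33 + 156) = 86313/189 = 86313*(1/189) = 28771/63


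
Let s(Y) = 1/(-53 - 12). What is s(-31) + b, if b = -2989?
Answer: -194286/65 ≈ -2989.0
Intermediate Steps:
s(Y) = -1/65 (s(Y) = 1/(-65) = -1/65)
s(-31) + b = -1/65 - 2989 = -194286/65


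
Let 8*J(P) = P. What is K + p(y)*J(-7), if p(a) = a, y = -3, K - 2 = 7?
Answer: 93/8 ≈ 11.625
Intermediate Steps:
J(P) = P/8
K = 9 (K = 2 + 7 = 9)
K + p(y)*J(-7) = 9 - 3*(-7)/8 = 9 - 3*(-7/8) = 9 + 21/8 = 93/8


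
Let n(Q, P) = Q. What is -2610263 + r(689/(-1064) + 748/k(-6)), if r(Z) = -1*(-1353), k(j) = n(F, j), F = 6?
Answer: -2608910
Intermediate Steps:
k(j) = 6
r(Z) = 1353
-2610263 + r(689/(-1064) + 748/k(-6)) = -2610263 + 1353 = -2608910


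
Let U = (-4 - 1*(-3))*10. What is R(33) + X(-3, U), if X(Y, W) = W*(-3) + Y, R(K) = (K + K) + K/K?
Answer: 94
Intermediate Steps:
R(K) = 1 + 2*K (R(K) = 2*K + 1 = 1 + 2*K)
U = -10 (U = (-4 + 3)*10 = -1*10 = -10)
X(Y, W) = Y - 3*W (X(Y, W) = -3*W + Y = Y - 3*W)
R(33) + X(-3, U) = (1 + 2*33) + (-3 - 3*(-10)) = (1 + 66) + (-3 + 30) = 67 + 27 = 94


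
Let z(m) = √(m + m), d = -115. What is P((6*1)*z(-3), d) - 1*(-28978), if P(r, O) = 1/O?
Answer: 3332469/115 ≈ 28978.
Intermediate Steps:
z(m) = √2*√m (z(m) = √(2*m) = √2*√m)
P((6*1)*z(-3), d) - 1*(-28978) = 1/(-115) - 1*(-28978) = -1/115 + 28978 = 3332469/115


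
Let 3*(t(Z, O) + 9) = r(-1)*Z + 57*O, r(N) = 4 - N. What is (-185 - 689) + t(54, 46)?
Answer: 81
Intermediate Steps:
t(Z, O) = -9 + 19*O + 5*Z/3 (t(Z, O) = -9 + ((4 - 1*(-1))*Z + 57*O)/3 = -9 + ((4 + 1)*Z + 57*O)/3 = -9 + (5*Z + 57*O)/3 = -9 + (19*O + 5*Z/3) = -9 + 19*O + 5*Z/3)
(-185 - 689) + t(54, 46) = (-185 - 689) + (-9 + 19*46 + (5/3)*54) = -874 + (-9 + 874 + 90) = -874 + 955 = 81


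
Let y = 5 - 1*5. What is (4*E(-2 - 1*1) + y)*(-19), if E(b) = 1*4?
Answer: -304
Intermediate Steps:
E(b) = 4
y = 0 (y = 5 - 5 = 0)
(4*E(-2 - 1*1) + y)*(-19) = (4*4 + 0)*(-19) = (16 + 0)*(-19) = 16*(-19) = -304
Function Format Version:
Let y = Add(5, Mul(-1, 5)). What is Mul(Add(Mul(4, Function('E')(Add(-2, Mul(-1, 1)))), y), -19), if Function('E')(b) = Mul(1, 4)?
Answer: -304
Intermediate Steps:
Function('E')(b) = 4
y = 0 (y = Add(5, -5) = 0)
Mul(Add(Mul(4, Function('E')(Add(-2, Mul(-1, 1)))), y), -19) = Mul(Add(Mul(4, 4), 0), -19) = Mul(Add(16, 0), -19) = Mul(16, -19) = -304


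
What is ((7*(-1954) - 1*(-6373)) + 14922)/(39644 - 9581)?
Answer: 2539/10021 ≈ 0.25337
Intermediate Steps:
((7*(-1954) - 1*(-6373)) + 14922)/(39644 - 9581) = ((-13678 + 6373) + 14922)/30063 = (-7305 + 14922)*(1/30063) = 7617*(1/30063) = 2539/10021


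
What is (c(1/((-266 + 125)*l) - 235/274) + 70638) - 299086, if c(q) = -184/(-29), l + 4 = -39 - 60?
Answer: -6624808/29 ≈ -2.2844e+5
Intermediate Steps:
l = -103 (l = -4 + (-39 - 60) = -4 - 99 = -103)
c(q) = 184/29 (c(q) = -184*(-1/29) = 184/29)
(c(1/((-266 + 125)*l) - 235/274) + 70638) - 299086 = (184/29 + 70638) - 299086 = 2048686/29 - 299086 = -6624808/29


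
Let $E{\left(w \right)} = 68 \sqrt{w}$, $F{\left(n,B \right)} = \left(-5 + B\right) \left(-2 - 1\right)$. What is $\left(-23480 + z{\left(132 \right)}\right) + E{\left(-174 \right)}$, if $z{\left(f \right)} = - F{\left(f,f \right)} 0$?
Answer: $-23480 + 68 i \sqrt{174} \approx -23480.0 + 896.98 i$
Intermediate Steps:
$F{\left(n,B \right)} = 15 - 3 B$ ($F{\left(n,B \right)} = \left(-5 + B\right) \left(-3\right) = 15 - 3 B$)
$z{\left(f \right)} = 0$ ($z{\left(f \right)} = - \left(15 - 3 f\right) 0 = \left(-1\right) 0 = 0$)
$\left(-23480 + z{\left(132 \right)}\right) + E{\left(-174 \right)} = \left(-23480 + 0\right) + 68 \sqrt{-174} = -23480 + 68 i \sqrt{174}$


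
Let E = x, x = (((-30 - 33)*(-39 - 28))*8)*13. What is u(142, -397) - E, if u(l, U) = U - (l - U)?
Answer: -439920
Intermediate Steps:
u(l, U) = -l + 2*U (u(l, U) = U + (U - l) = -l + 2*U)
x = 438984 (x = (-63*(-67)*8)*13 = (4221*8)*13 = 33768*13 = 438984)
E = 438984
u(142, -397) - E = (-1*142 + 2*(-397)) - 1*438984 = (-142 - 794) - 438984 = -936 - 438984 = -439920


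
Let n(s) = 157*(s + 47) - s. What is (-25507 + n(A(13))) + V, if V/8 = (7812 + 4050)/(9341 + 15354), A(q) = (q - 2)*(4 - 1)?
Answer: -320446204/24695 ≈ -12976.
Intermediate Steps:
A(q) = -6 + 3*q (A(q) = (-2 + q)*3 = -6 + 3*q)
V = 94896/24695 (V = 8*((7812 + 4050)/(9341 + 15354)) = 8*(11862/24695) = 94896/24695 ≈ 3.8427)
n(s) = 7379 + 156*s (n(s) = 157*(47 + s) - s = (7379 + 157*s) - s = 7379 + 156*s)
(-25507 + n(A(13))) + V = (-25507 + (7379 + 156*(-6 + 3*13))) + 94896/24695 = (-25507 + (7379 + 156*(-6 + 39))) + 94896/24695 = (-25507 + (7379 + 156*33)) + 94896/24695 = (-25507 + (7379 + 5148)) + 94896/24695 = (-25507 + 12527) + 94896/24695 = -12980 + 94896/24695 = -320446204/24695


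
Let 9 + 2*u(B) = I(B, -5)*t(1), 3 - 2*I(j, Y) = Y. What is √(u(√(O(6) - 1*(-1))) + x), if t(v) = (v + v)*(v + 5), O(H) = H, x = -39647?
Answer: 11*I*√1310/2 ≈ 199.07*I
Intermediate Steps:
I(j, Y) = 3/2 - Y/2
t(v) = 2*v*(5 + v) (t(v) = (2*v)*(5 + v) = 2*v*(5 + v))
u(B) = 39/2 (u(B) = -9/2 + ((3/2 - ½*(-5))*(2*1*(5 + 1)))/2 = -9/2 + ((3/2 + 5/2)*(2*1*6))/2 = -9/2 + (4*12)/2 = -9/2 + (½)*48 = -9/2 + 24 = 39/2)
√(u(√(O(6) - 1*(-1))) + x) = √(39/2 - 39647) = √(-79255/2) = 11*I*√1310/2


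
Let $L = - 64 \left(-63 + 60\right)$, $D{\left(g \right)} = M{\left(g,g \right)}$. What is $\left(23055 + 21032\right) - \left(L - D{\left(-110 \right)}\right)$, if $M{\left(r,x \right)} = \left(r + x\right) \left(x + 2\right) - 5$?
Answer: $67650$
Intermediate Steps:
$M{\left(r,x \right)} = -5 + \left(2 + x\right) \left(r + x\right)$ ($M{\left(r,x \right)} = \left(r + x\right) \left(2 + x\right) - 5 = \left(2 + x\right) \left(r + x\right) - 5 = -5 + \left(2 + x\right) \left(r + x\right)$)
$D{\left(g \right)} = -5 + 2 g^{2} + 4 g$ ($D{\left(g \right)} = -5 + g^{2} + 2 g + 2 g + g g = -5 + g^{2} + 2 g + 2 g + g^{2} = -5 + 2 g^{2} + 4 g$)
$L = 192$ ($L = \left(-64\right) \left(-3\right) = 192$)
$\left(23055 + 21032\right) - \left(L - D{\left(-110 \right)}\right) = \left(23055 + 21032\right) + \left(\left(-5 + 2 \left(-110\right)^{2} + 4 \left(-110\right)\right) - 192\right) = 44087 - -23563 = 44087 + \left(23755 - 192\right) = 44087 + 23563 = 67650$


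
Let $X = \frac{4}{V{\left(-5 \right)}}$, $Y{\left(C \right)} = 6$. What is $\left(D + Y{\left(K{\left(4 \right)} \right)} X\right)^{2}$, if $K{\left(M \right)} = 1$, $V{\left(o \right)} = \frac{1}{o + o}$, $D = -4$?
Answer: $59536$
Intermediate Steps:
$V{\left(o \right)} = \frac{1}{2 o}$
$X = -40$ ($X = \frac{4}{\frac{1}{2} \frac{1}{-5}} = \frac{4}{\frac{1}{2} \left(- \frac{1}{5}\right)} = \frac{4}{- \frac{1}{10}} = 4 \left(-10\right) = -40$)
$\left(D + Y{\left(K{\left(4 \right)} \right)} X\right)^{2} = \left(-4 + 6 \left(-40\right)\right)^{2} = \left(-4 - 240\right)^{2} = \left(-244\right)^{2} = 59536$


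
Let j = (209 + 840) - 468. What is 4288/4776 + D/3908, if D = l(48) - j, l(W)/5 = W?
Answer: 1891111/2333076 ≈ 0.81057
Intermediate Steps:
l(W) = 5*W
j = 581 (j = 1049 - 468 = 581)
D = -341 (D = 5*48 - 1*581 = 240 - 581 = -341)
4288/4776 + D/3908 = 4288/4776 - 341/3908 = 4288*(1/4776) - 341*1/3908 = 536/597 - 341/3908 = 1891111/2333076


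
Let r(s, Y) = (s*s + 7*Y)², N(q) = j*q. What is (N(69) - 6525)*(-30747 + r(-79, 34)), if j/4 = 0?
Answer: -273702178350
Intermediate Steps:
j = 0 (j = 4*0 = 0)
N(q) = 0 (N(q) = 0*q = 0)
r(s, Y) = (s² + 7*Y)²
(N(69) - 6525)*(-30747 + r(-79, 34)) = (0 - 6525)*(-30747 + ((-79)² + 7*34)²) = -6525*(-30747 + (6241 + 238)²) = -6525*(-30747 + 6479²) = -6525*(-30747 + 41977441) = -6525*41946694 = -273702178350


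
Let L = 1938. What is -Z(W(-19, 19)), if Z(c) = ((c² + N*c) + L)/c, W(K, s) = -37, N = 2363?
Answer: -84124/37 ≈ -2273.6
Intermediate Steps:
Z(c) = (1938 + c² + 2363*c)/c (Z(c) = ((c² + 2363*c) + 1938)/c = (1938 + c² + 2363*c)/c)
-Z(W(-19, 19)) = -(2363 - 37 + 1938/(-37)) = -(2363 - 37 + 1938*(-1/37)) = -(2363 - 37 - 1938/37) = -1*84124/37 = -84124/37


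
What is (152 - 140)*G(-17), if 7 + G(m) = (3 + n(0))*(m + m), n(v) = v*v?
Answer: -1308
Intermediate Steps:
n(v) = v**2
G(m) = -7 + 6*m (G(m) = -7 + (3 + 0**2)*(m + m) = -7 + (3 + 0)*(2*m) = -7 + 3*(2*m) = -7 + 6*m)
(152 - 140)*G(-17) = (152 - 140)*(-7 + 6*(-17)) = 12*(-7 - 102) = 12*(-109) = -1308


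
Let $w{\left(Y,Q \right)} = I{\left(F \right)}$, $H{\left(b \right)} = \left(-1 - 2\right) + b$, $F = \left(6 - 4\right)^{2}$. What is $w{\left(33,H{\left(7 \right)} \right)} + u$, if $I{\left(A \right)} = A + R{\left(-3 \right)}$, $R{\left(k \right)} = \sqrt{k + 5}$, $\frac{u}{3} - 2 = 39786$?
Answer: $119368 + \sqrt{2} \approx 1.1937 \cdot 10^{5}$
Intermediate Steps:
$u = 119364$ ($u = 6 + 3 \cdot 39786 = 6 + 119358 = 119364$)
$F = 4$ ($F = 2^{2} = 4$)
$H{\left(b \right)} = -3 + b$
$R{\left(k \right)} = \sqrt{5 + k}$
$I{\left(A \right)} = A + \sqrt{2}$ ($I{\left(A \right)} = A + \sqrt{5 - 3} = A + \sqrt{2}$)
$w{\left(Y,Q \right)} = 4 + \sqrt{2}$
$w{\left(33,H{\left(7 \right)} \right)} + u = \left(4 + \sqrt{2}\right) + 119364 = 119368 + \sqrt{2}$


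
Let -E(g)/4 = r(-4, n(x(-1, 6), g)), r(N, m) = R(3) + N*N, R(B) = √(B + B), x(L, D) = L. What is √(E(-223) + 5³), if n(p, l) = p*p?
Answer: √(61 - 4*√6) ≈ 7.1556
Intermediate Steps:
R(B) = √2*√B (R(B) = √(2*B) = √2*√B)
n(p, l) = p²
r(N, m) = √6 + N² (r(N, m) = √2*√3 + N*N = √6 + N²)
E(g) = -64 - 4*√6 (E(g) = -4*(√6 + (-4)²) = -4*(√6 + 16) = -4*(16 + √6) = -64 - 4*√6)
√(E(-223) + 5³) = √((-64 - 4*√6) + 5³) = √((-64 - 4*√6) + 125) = √(61 - 4*√6)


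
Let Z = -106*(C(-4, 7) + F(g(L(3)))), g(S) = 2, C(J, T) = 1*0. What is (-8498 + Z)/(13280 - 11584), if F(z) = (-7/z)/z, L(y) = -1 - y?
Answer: -16625/3392 ≈ -4.9012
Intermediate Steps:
C(J, T) = 0
F(z) = -7/z²
Z = 371/2 (Z = -106*(0 - 7/2²) = -106*(0 - 7*¼) = -106*(0 - 7/4) = -106*(-7/4) = 371/2 ≈ 185.50)
(-8498 + Z)/(13280 - 11584) = (-8498 + 371/2)/(13280 - 11584) = -16625/2/1696 = -16625/2*1/1696 = -16625/3392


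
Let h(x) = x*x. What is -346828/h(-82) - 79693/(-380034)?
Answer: -32817644105/638837154 ≈ -51.371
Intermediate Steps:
h(x) = x**2
-346828/h(-82) - 79693/(-380034) = -346828/((-82)**2) - 79693/(-380034) = -346828/6724 - 79693*(-1/380034) = -346828*1/6724 + 79693/380034 = -86707/1681 + 79693/380034 = -32817644105/638837154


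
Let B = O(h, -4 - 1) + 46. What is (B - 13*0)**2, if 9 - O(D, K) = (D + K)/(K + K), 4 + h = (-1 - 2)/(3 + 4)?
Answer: 3579664/1225 ≈ 2922.2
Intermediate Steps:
h = -31/7 (h = -4 + (-1 - 2)/(3 + 4) = -4 - 3/7 = -31/7 ≈ -4.4286)
O(D, K) = 9 - (D + K)/(2*K) (O(D, K) = 9 - (D + K)/(K + K) = 9 - (D + K)/(2*K))
B = 1892/35 (B = (-1*(-31/7) + 17*(-4 - 1))/(2*(-4 - 1)) + 46 = (1/2)*(31/7 + 17*(-5))/(-5) + 46 = (1/2)*(-1/5)*(31/7 - 85) + 46 = (1/2)*(-1/5)*(-564/7) + 46 = 282/35 + 46 = 1892/35 ≈ 54.057)
(B - 13*0)**2 = (1892/35 - 13*0)**2 = (1892/35 + 0)**2 = (1892/35)**2 = 3579664/1225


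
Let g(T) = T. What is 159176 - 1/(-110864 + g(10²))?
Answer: 17630970465/110764 ≈ 1.5918e+5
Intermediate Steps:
159176 - 1/(-110864 + g(10²)) = 159176 - 1/(-110864 + 10²) = 159176 - 1/(-110864 + 100) = 159176 - 1/(-110764) = 159176 - 1*(-1/110764) = 159176 + 1/110764 = 17630970465/110764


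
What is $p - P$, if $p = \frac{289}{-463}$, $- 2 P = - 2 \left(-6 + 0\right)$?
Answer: $\frac{2489}{463} \approx 5.3758$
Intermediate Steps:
$P = -6$ ($P = - \frac{\left(-2\right) \left(-6 + 0\right)}{2} = - \frac{\left(-2\right) \left(-6\right)}{2} = \left(- \frac{1}{2}\right) 12 = -6$)
$p = - \frac{289}{463}$ ($p = 289 \left(- \frac{1}{463}\right) = - \frac{289}{463} \approx -0.62419$)
$p - P = - \frac{289}{463} - -6 = - \frac{289}{463} + 6 = \frac{2489}{463}$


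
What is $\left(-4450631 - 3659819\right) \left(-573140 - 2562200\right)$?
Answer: $25429018303000$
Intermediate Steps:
$\left(-4450631 - 3659819\right) \left(-573140 - 2562200\right) = \left(-8110450\right) \left(-3135340\right) = 25429018303000$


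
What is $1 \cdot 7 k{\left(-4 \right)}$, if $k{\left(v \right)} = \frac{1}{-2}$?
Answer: $- \frac{7}{2} \approx -3.5$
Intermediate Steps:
$k{\left(v \right)} = - \frac{1}{2}$
$1 \cdot 7 k{\left(-4 \right)} = 1 \cdot 7 \left(- \frac{1}{2}\right) = 7 \left(- \frac{1}{2}\right) = - \frac{7}{2}$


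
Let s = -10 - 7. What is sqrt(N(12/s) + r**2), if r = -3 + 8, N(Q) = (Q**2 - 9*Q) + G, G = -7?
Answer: 3*sqrt(798)/17 ≈ 4.9851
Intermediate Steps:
s = -17
N(Q) = -7 + Q**2 - 9*Q (N(Q) = (Q**2 - 9*Q) - 7 = -7 + Q**2 - 9*Q)
r = 5
sqrt(N(12/s) + r**2) = sqrt((-7 + (12/(-17))**2 - 108/(-17)) + 5**2) = sqrt((-7 + (12*(-1/17))**2 - 108*(-1)/17) + 25) = sqrt((-7 + (-12/17)**2 - 9*(-12/17)) + 25) = sqrt((-7 + 144/289 + 108/17) + 25) = sqrt(-43/289 + 25) = sqrt(7182/289) = 3*sqrt(798)/17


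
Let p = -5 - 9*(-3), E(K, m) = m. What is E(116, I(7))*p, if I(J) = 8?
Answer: 176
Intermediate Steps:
p = 22 (p = -5 + 27 = 22)
E(116, I(7))*p = 8*22 = 176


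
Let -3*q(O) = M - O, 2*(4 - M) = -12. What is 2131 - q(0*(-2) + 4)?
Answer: 2133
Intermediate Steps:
M = 10 (M = 4 - 1/2*(-12) = 4 + 6 = 10)
q(O) = -10/3 + O/3 (q(O) = -(10 - O)/3 = -10/3 + O/3)
2131 - q(0*(-2) + 4) = 2131 - (-10/3 + (0*(-2) + 4)/3) = 2131 - (-10/3 + (0 + 4)/3) = 2131 - (-10/3 + (1/3)*4) = 2131 - (-10/3 + 4/3) = 2131 - 1*(-2) = 2131 + 2 = 2133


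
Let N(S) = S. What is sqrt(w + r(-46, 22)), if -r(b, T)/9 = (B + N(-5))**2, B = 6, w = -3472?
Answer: 59*I ≈ 59.0*I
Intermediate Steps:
r(b, T) = -9 (r(b, T) = -9*(6 - 5)**2 = -9*1**2 = -9*1 = -9)
sqrt(w + r(-46, 22)) = sqrt(-3472 - 9) = sqrt(-3481) = 59*I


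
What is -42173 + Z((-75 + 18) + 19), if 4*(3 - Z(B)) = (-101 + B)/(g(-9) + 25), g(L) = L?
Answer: -2698741/64 ≈ -42168.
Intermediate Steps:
Z(B) = 293/64 - B/64 (Z(B) = 3 - (-101 + B)/(4*(-9 + 25)) = 3 - (-101 + B)/(4*16) = 3 - (-101/16 + B/16)/4 = 3 + (101/64 - B/64) = 293/64 - B/64)
-42173 + Z((-75 + 18) + 19) = -42173 + (293/64 - ((-75 + 18) + 19)/64) = -42173 + (293/64 - (-57 + 19)/64) = -42173 + (293/64 - 1/64*(-38)) = -42173 + (293/64 + 19/32) = -42173 + 331/64 = -2698741/64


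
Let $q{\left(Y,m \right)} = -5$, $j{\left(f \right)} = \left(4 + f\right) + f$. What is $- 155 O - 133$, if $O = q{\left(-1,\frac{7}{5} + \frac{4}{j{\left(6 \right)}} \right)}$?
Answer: $642$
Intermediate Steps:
$j{\left(f \right)} = 4 + 2 f$
$O = -5$
$- 155 O - 133 = \left(-155\right) \left(-5\right) - 133 = 775 - 133 = 642$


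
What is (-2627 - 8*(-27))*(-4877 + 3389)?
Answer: 3587568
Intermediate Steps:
(-2627 - 8*(-27))*(-4877 + 3389) = (-2627 + 216)*(-1488) = -2411*(-1488) = 3587568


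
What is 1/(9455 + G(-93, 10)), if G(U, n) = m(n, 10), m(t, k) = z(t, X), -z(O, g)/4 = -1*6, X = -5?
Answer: 1/9479 ≈ 0.00010550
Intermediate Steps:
z(O, g) = 24 (z(O, g) = -(-4)*6 = -4*(-6) = 24)
m(t, k) = 24
G(U, n) = 24
1/(9455 + G(-93, 10)) = 1/(9455 + 24) = 1/9479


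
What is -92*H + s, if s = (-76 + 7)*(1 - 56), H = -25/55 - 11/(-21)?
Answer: 875173/231 ≈ 3788.6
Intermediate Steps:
H = 16/231 (H = -25*1/55 - 11*(-1/21) = -5/11 + 11/21 = 16/231 ≈ 0.069264)
s = 3795 (s = -69*(-55) = 3795)
-92*H + s = -92*16/231 + 3795 = -1472/231 + 3795 = 875173/231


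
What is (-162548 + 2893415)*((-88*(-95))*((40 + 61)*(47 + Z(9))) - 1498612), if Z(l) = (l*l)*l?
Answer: 1785235341396516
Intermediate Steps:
Z(l) = l³ (Z(l) = l²*l = l³)
(-162548 + 2893415)*((-88*(-95))*((40 + 61)*(47 + Z(9))) - 1498612) = (-162548 + 2893415)*((-88*(-95))*((40 + 61)*(47 + 9³)) - 1498612) = 2730867*(8360*(101*(47 + 729)) - 1498612) = 2730867*(8360*(101*776) - 1498612) = 2730867*(8360*78376 - 1498612) = 2730867*(655223360 - 1498612) = 2730867*653724748 = 1785235341396516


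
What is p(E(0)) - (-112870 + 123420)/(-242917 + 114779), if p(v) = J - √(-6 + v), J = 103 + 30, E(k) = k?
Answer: 8526452/64069 - I*√6 ≈ 133.08 - 2.4495*I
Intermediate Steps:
J = 133
p(v) = 133 - √(-6 + v)
p(E(0)) - (-112870 + 123420)/(-242917 + 114779) = (133 - √(-6 + 0)) - (-112870 + 123420)/(-242917 + 114779) = (133 - √(-6)) - 10550/(-128138) = (133 - I*√6) - 10550*(-1)/128138 = (133 - I*√6) - 1*(-5275/64069) = (133 - I*√6) + 5275/64069 = 8526452/64069 - I*√6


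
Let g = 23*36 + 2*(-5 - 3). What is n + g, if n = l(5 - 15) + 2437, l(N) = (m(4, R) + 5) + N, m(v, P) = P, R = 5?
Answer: 3249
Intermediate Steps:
l(N) = 10 + N (l(N) = (5 + 5) + N = 10 + N)
n = 2437 (n = (10 + (5 - 15)) + 2437 = (10 - 10) + 2437 = 0 + 2437 = 2437)
g = 812 (g = 828 + 2*(-8) = 828 - 16 = 812)
n + g = 2437 + 812 = 3249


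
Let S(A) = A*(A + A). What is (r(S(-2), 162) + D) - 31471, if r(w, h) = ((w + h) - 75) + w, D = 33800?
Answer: 2432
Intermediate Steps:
S(A) = 2*A² (S(A) = A*(2*A) = 2*A²)
r(w, h) = -75 + h + 2*w (r(w, h) = ((h + w) - 75) + w = (-75 + h + w) + w = -75 + h + 2*w)
(r(S(-2), 162) + D) - 31471 = ((-75 + 162 + 2*(2*(-2)²)) + 33800) - 31471 = ((-75 + 162 + 2*(2*4)) + 33800) - 31471 = ((-75 + 162 + 2*8) + 33800) - 31471 = ((-75 + 162 + 16) + 33800) - 31471 = (103 + 33800) - 31471 = 33903 - 31471 = 2432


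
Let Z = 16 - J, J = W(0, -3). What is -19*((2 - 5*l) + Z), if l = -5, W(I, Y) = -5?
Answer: -912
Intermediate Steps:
J = -5
Z = 21 (Z = 16 - 1*(-5) = 16 + 5 = 21)
-19*((2 - 5*l) + Z) = -19*((2 - 5*(-5)) + 21) = -19*((2 + 25) + 21) = -19*(27 + 21) = -19*48 = -912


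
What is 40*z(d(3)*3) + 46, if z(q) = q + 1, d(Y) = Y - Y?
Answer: 86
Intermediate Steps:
d(Y) = 0
z(q) = 1 + q
40*z(d(3)*3) + 46 = 40*(1 + 0*3) + 46 = 40*(1 + 0) + 46 = 40*1 + 46 = 40 + 46 = 86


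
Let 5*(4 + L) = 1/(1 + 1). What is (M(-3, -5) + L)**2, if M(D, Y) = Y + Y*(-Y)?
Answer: 114921/100 ≈ 1149.2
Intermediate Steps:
M(D, Y) = Y - Y**2
L = -39/10 (L = -4 + 1/(5*(1 + 1)) = -4 + (1/5)/2 = -4 + (1/5)*(1/2) = -4 + 1/10 = -39/10 ≈ -3.9000)
(M(-3, -5) + L)**2 = (-5*(1 - 1*(-5)) - 39/10)**2 = (-5*(1 + 5) - 39/10)**2 = (-5*6 - 39/10)**2 = (-30 - 39/10)**2 = (-339/10)**2 = 114921/100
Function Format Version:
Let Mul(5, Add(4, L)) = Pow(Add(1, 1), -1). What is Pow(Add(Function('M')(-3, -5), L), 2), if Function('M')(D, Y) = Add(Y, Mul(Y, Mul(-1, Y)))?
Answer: Rational(114921, 100) ≈ 1149.2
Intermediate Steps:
Function('M')(D, Y) = Add(Y, Mul(-1, Pow(Y, 2)))
L = Rational(-39, 10) (L = Add(-4, Mul(Rational(1, 5), Pow(Add(1, 1), -1))) = Add(-4, Mul(Rational(1, 5), Pow(2, -1))) = Add(-4, Mul(Rational(1, 5), Rational(1, 2))) = Add(-4, Rational(1, 10)) = Rational(-39, 10) ≈ -3.9000)
Pow(Add(Function('M')(-3, -5), L), 2) = Pow(Add(Mul(-5, Add(1, Mul(-1, -5))), Rational(-39, 10)), 2) = Pow(Add(Mul(-5, Add(1, 5)), Rational(-39, 10)), 2) = Pow(Add(Mul(-5, 6), Rational(-39, 10)), 2) = Pow(Add(-30, Rational(-39, 10)), 2) = Pow(Rational(-339, 10), 2) = Rational(114921, 100)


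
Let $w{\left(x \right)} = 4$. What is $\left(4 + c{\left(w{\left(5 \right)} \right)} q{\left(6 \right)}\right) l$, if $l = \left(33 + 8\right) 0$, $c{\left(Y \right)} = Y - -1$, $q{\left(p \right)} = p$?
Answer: $0$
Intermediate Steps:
$c{\left(Y \right)} = 1 + Y$ ($c{\left(Y \right)} = Y + 1 = 1 + Y$)
$l = 0$ ($l = 41 \cdot 0 = 0$)
$\left(4 + c{\left(w{\left(5 \right)} \right)} q{\left(6 \right)}\right) l = \left(4 + \left(1 + 4\right) 6\right) 0 = \left(4 + 5 \cdot 6\right) 0 = \left(4 + 30\right) 0 = 34 \cdot 0 = 0$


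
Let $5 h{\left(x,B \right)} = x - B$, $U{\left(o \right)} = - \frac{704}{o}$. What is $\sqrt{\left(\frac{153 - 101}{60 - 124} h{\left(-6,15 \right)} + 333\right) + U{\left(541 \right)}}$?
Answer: $\frac{\sqrt{39232273165}}{10820} \approx 18.306$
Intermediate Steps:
$h{\left(x,B \right)} = - \frac{B}{5} + \frac{x}{5}$ ($h{\left(x,B \right)} = \frac{x - B}{5} = - \frac{B}{5} + \frac{x}{5}$)
$\sqrt{\left(\frac{153 - 101}{60 - 124} h{\left(-6,15 \right)} + 333\right) + U{\left(541 \right)}} = \sqrt{\left(\frac{153 - 101}{60 - 124} \left(\left(- \frac{1}{5}\right) 15 + \frac{1}{5} \left(-6\right)\right) + 333\right) - \frac{704}{541}} = \sqrt{\left(\frac{52}{-64} \left(-3 - \frac{6}{5}\right) + 333\right) - \frac{704}{541}} = \sqrt{\left(52 \left(- \frac{1}{64}\right) \left(- \frac{21}{5}\right) + 333\right) - \frac{704}{541}} = \sqrt{\left(\left(- \frac{13}{16}\right) \left(- \frac{21}{5}\right) + 333\right) - \frac{704}{541}} = \sqrt{\left(\frac{273}{80} + 333\right) - \frac{704}{541}} = \sqrt{\frac{26913}{80} - \frac{704}{541}} = \sqrt{\frac{14503613}{43280}} = \frac{\sqrt{39232273165}}{10820}$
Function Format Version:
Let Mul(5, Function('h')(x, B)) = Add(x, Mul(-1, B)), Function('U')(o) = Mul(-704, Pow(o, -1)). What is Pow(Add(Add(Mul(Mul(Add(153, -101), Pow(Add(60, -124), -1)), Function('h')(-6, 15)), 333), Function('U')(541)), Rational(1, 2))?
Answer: Mul(Rational(1, 10820), Pow(39232273165, Rational(1, 2))) ≈ 18.306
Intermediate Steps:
Function('h')(x, B) = Add(Mul(Rational(-1, 5), B), Mul(Rational(1, 5), x)) (Function('h')(x, B) = Mul(Rational(1, 5), Add(x, Mul(-1, B))) = Add(Mul(Rational(-1, 5), B), Mul(Rational(1, 5), x)))
Pow(Add(Add(Mul(Mul(Add(153, -101), Pow(Add(60, -124), -1)), Function('h')(-6, 15)), 333), Function('U')(541)), Rational(1, 2)) = Pow(Add(Add(Mul(Mul(Add(153, -101), Pow(Add(60, -124), -1)), Add(Mul(Rational(-1, 5), 15), Mul(Rational(1, 5), -6))), 333), Mul(-704, Pow(541, -1))), Rational(1, 2)) = Pow(Add(Add(Mul(Mul(52, Pow(-64, -1)), Add(-3, Rational(-6, 5))), 333), Mul(-704, Rational(1, 541))), Rational(1, 2)) = Pow(Add(Add(Mul(Mul(52, Rational(-1, 64)), Rational(-21, 5)), 333), Rational(-704, 541)), Rational(1, 2)) = Pow(Add(Add(Mul(Rational(-13, 16), Rational(-21, 5)), 333), Rational(-704, 541)), Rational(1, 2)) = Pow(Add(Add(Rational(273, 80), 333), Rational(-704, 541)), Rational(1, 2)) = Pow(Add(Rational(26913, 80), Rational(-704, 541)), Rational(1, 2)) = Pow(Rational(14503613, 43280), Rational(1, 2)) = Mul(Rational(1, 10820), Pow(39232273165, Rational(1, 2)))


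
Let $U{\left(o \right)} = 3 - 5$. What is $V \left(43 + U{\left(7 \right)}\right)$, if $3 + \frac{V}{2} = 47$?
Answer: $3608$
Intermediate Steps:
$U{\left(o \right)} = -2$
$V = 88$ ($V = -6 + 2 \cdot 47 = -6 + 94 = 88$)
$V \left(43 + U{\left(7 \right)}\right) = 88 \left(43 - 2\right) = 88 \cdot 41 = 3608$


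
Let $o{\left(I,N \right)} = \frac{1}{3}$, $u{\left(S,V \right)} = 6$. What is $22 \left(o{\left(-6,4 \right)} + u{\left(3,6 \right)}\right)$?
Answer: $\frac{418}{3} \approx 139.33$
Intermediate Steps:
$o{\left(I,N \right)} = \frac{1}{3}$
$22 \left(o{\left(-6,4 \right)} + u{\left(3,6 \right)}\right) = 22 \left(\frac{1}{3} + 6\right) = 22 \cdot \frac{19}{3} = \frac{418}{3}$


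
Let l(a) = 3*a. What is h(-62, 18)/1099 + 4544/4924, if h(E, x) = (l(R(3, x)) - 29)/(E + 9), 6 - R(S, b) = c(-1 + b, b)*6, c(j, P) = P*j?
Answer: 72962481/71702057 ≈ 1.0176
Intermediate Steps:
R(S, b) = 6 - 6*b*(-1 + b) (R(S, b) = 6 - b*(-1 + b)*6 = 6 - 6*b*(-1 + b))
h(E, x) = (-11 - 18*x*(-1 + x))/(9 + E) (h(E, x) = (3*(6 - 6*x*(-1 + x)) - 29)/(E + 9) = ((18 - 18*x*(-1 + x)) - 29)/(9 + E) = (-11 - 18*x*(-1 + x))/(9 + E))
h(-62, 18)/1099 + 4544/4924 = ((-11 - 18*18*(-1 + 18))/(9 - 62))/1099 + 4544/4924 = ((-11 - 18*18*17)/(-53))*(1/1099) + 4544*(1/4924) = -(-11 - 5508)/53*(1/1099) + 1136/1231 = -1/53*(-5519)*(1/1099) + 1136/1231 = (5519/53)*(1/1099) + 1136/1231 = 5519/58247 + 1136/1231 = 72962481/71702057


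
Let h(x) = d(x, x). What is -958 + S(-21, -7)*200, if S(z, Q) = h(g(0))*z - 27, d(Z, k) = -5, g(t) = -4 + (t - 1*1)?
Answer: 14642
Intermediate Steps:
g(t) = -5 + t (g(t) = -4 + (t - 1) = -4 + (-1 + t) = -5 + t)
h(x) = -5
S(z, Q) = -27 - 5*z (S(z, Q) = -5*z - 27 = -27 - 5*z)
-958 + S(-21, -7)*200 = -958 + (-27 - 5*(-21))*200 = -958 + (-27 + 105)*200 = -958 + 78*200 = -958 + 15600 = 14642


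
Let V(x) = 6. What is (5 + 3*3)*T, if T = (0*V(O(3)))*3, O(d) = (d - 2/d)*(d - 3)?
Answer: 0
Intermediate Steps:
O(d) = (-3 + d)*(d - 2/d) (O(d) = (d - 2/d)*(-3 + d) = (-3 + d)*(d - 2/d))
T = 0 (T = (0*6)*3 = 0*3 = 0)
(5 + 3*3)*T = (5 + 3*3)*0 = (5 + 9)*0 = 14*0 = 0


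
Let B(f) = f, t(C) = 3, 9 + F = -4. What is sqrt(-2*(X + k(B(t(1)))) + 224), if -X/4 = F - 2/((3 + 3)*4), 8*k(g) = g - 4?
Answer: sqrt(4305)/6 ≈ 10.935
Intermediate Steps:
F = -13 (F = -9 - 4 = -13)
k(g) = -1/2 + g/8 (k(g) = (g - 4)/8 = (-4 + g)/8 = -1/2 + g/8)
X = 157/3 (X = -4*(-13 - 2/((3 + 3)*4)) = -4*(-13 - 2/(6*4)) = -4*(-13 - 2/24) = -4*(-13 - 1*1/12) = -4*(-13 - 1/12) = -4*(-157/12) = 157/3 ≈ 52.333)
sqrt(-2*(X + k(B(t(1)))) + 224) = sqrt(-2*(157/3 + (-1/2 + (1/8)*3)) + 224) = sqrt(-2*(157/3 + (-1/2 + 3/8)) + 224) = sqrt(-2*(157/3 - 1/8) + 224) = sqrt(-2*1253/24 + 224) = sqrt(-1253/12 + 224) = sqrt(1435/12) = sqrt(4305)/6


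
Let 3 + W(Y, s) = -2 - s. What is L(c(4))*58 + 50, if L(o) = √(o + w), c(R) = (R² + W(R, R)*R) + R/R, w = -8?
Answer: 50 + 174*I*√3 ≈ 50.0 + 301.38*I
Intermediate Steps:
W(Y, s) = -5 - s (W(Y, s) = -3 + (-2 - s) = -5 - s)
c(R) = 1 + R² + R*(-5 - R) (c(R) = (R² + (-5 - R)*R) + R/R = (R² + R*(-5 - R)) + 1 = 1 + R² + R*(-5 - R))
L(o) = √(-8 + o) (L(o) = √(o - 8) = √(-8 + o))
L(c(4))*58 + 50 = √(-8 + (1 - 5*4))*58 + 50 = √(-8 + (1 - 20))*58 + 50 = √(-8 - 19)*58 + 50 = √(-27)*58 + 50 = (3*I*√3)*58 + 50 = 174*I*√3 + 50 = 50 + 174*I*√3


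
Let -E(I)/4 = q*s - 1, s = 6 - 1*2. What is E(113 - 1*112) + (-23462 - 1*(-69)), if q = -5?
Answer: -23309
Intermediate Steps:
s = 4 (s = 6 - 2 = 4)
E(I) = 84 (E(I) = -4*(-5*4 - 1) = -4*(-20 - 1) = -4*(-21) = 84)
E(113 - 1*112) + (-23462 - 1*(-69)) = 84 + (-23462 - 1*(-69)) = 84 + (-23462 + 69) = 84 - 23393 = -23309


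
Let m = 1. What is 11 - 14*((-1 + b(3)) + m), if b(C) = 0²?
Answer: 11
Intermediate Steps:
b(C) = 0
11 - 14*((-1 + b(3)) + m) = 11 - 14*((-1 + 0) + 1) = 11 - 14*(-1 + 1) = 11 - 14*0 = 11 + 0 = 11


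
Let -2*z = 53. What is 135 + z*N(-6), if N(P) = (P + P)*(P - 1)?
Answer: -2091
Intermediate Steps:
N(P) = 2*P*(-1 + P) (N(P) = (2*P)*(-1 + P) = 2*P*(-1 + P))
z = -53/2 (z = -1/2*53 = -53/2 ≈ -26.500)
135 + z*N(-6) = 135 - 53*(-6)*(-1 - 6) = 135 - 53*(-6)*(-7) = 135 - 53/2*84 = 135 - 2226 = -2091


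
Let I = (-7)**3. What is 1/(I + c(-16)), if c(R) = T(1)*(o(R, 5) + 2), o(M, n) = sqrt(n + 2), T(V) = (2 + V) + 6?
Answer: -325/105058 - 9*sqrt(7)/105058 ≈ -0.0033202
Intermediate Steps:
I = -343
T(V) = 8 + V
o(M, n) = sqrt(2 + n)
c(R) = 18 + 9*sqrt(7) (c(R) = (8 + 1)*(sqrt(2 + 5) + 2) = 9*(sqrt(7) + 2) = 9*(2 + sqrt(7)) = 18 + 9*sqrt(7))
1/(I + c(-16)) = 1/(-343 + (18 + 9*sqrt(7))) = 1/(-325 + 9*sqrt(7))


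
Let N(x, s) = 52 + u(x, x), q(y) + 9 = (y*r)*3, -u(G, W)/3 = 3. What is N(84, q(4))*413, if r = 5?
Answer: 17759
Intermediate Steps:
u(G, W) = -9 (u(G, W) = -3*3 = -9)
q(y) = -9 + 15*y (q(y) = -9 + (y*5)*3 = -9 + (5*y)*3 = -9 + 15*y)
N(x, s) = 43 (N(x, s) = 52 - 9 = 43)
N(84, q(4))*413 = 43*413 = 17759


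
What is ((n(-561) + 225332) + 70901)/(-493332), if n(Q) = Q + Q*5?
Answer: -292867/493332 ≈ -0.59365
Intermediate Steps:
n(Q) = 6*Q (n(Q) = Q + 5*Q = 6*Q)
((n(-561) + 225332) + 70901)/(-493332) = ((6*(-561) + 225332) + 70901)/(-493332) = ((-3366 + 225332) + 70901)*(-1/493332) = (221966 + 70901)*(-1/493332) = 292867*(-1/493332) = -292867/493332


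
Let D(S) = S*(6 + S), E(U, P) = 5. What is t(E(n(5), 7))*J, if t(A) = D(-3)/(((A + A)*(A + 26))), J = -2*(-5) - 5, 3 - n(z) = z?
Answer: -9/62 ≈ -0.14516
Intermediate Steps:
n(z) = 3 - z
J = 5 (J = 10 - 5 = 5)
t(A) = -9/(2*A*(26 + A)) (t(A) = (-3*(6 - 3))/(((A + A)*(A + 26))) = (-3*3)/(((2*A)*(26 + A))) = -9*1/(2*A*(26 + A)) = -9/(2*A*(26 + A)))
t(E(n(5), 7))*J = -9/2/(5*(26 + 5))*5 = -9/2*⅕/31*5 = -9/2*⅕*1/31*5 = -9/310*5 = -9/62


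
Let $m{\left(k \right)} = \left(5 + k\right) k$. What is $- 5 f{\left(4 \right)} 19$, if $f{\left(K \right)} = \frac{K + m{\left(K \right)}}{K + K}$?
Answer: $-475$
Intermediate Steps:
$m{\left(k \right)} = k \left(5 + k\right)$
$f{\left(K \right)} = \frac{K + K \left(5 + K\right)}{2 K}$ ($f{\left(K \right)} = \frac{K + K \left(5 + K\right)}{K + K} = \frac{K + K \left(5 + K\right)}{2 K}$)
$- 5 f{\left(4 \right)} 19 = - 5 \left(3 + \frac{1}{2} \cdot 4\right) 19 = - 5 \left(3 + 2\right) 19 = \left(-5\right) 5 \cdot 19 = \left(-25\right) 19 = -475$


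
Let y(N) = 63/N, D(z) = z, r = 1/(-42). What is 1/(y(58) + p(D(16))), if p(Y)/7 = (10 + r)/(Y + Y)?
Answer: 5568/18199 ≈ 0.30595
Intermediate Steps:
r = -1/42 ≈ -0.023810
p(Y) = 419/(12*Y) (p(Y) = 7*((10 - 1/42)/(Y + Y)) = 7*(419/(42*((2*Y)))) = 7*(419*(1/(2*Y))/42) = 7*(419/(84*Y)) = 419/(12*Y))
1/(y(58) + p(D(16))) = 1/(63/58 + (419/12)/16) = 1/(63*(1/58) + (419/12)*(1/16)) = 1/(63/58 + 419/192) = 1/(18199/5568) = 5568/18199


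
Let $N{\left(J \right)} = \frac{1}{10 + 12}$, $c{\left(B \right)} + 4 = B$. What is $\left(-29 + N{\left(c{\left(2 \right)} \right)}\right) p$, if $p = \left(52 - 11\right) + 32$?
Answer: $- \frac{46501}{22} \approx -2113.7$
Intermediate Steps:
$c{\left(B \right)} = -4 + B$
$N{\left(J \right)} = \frac{1}{22}$
$p = 73$ ($p = \left(52 - 11\right) + 32 = 41 + 32 = 73$)
$\left(-29 + N{\left(c{\left(2 \right)} \right)}\right) p = \left(-29 + \frac{1}{22}\right) 73 = \left(- \frac{637}{22}\right) 73 = - \frac{46501}{22}$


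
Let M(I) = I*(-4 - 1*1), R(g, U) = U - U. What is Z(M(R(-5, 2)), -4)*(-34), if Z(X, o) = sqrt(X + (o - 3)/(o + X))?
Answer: -17*sqrt(7) ≈ -44.978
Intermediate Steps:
R(g, U) = 0
M(I) = -5*I (M(I) = I*(-4 - 1) = I*(-5) = -5*I)
Z(X, o) = sqrt(X + (-3 + o)/(X + o))
Z(M(R(-5, 2)), -4)*(-34) = sqrt((-3 - 4 + (-5*0)*(-5*0 - 4))/(-5*0 - 4))*(-34) = sqrt((-3 - 4 + 0*(0 - 4))/(0 - 4))*(-34) = sqrt((-3 - 4 + 0*(-4))/(-4))*(-34) = sqrt(-(-3 - 4 + 0)/4)*(-34) = sqrt(-1/4*(-7))*(-34) = sqrt(7/4)*(-34) = (sqrt(7)/2)*(-34) = -17*sqrt(7)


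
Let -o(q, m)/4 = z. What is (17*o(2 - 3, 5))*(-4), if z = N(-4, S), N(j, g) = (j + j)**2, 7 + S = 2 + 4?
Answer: 17408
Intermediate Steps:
S = -1 (S = -7 + (2 + 4) = -7 + 6 = -1)
N(j, g) = 4*j**2 (N(j, g) = (2*j)**2 = 4*j**2)
z = 64 (z = 4*(-4)**2 = 4*16 = 64)
o(q, m) = -256 (o(q, m) = -4*64 = -256)
(17*o(2 - 3, 5))*(-4) = (17*(-256))*(-4) = -4352*(-4) = 17408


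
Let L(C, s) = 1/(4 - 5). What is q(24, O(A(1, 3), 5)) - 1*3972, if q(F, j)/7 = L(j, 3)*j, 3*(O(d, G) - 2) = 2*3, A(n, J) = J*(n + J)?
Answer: -4000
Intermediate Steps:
A(n, J) = J*(J + n)
L(C, s) = -1 (L(C, s) = 1/(-1) = -1)
O(d, G) = 4 (O(d, G) = 2 + (2*3)/3 = 2 + (⅓)*6 = 2 + 2 = 4)
q(F, j) = -7*j (q(F, j) = 7*(-j) = -7*j)
q(24, O(A(1, 3), 5)) - 1*3972 = -7*4 - 1*3972 = -28 - 3972 = -4000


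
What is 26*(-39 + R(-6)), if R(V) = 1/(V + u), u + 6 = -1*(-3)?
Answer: -9152/9 ≈ -1016.9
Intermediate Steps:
u = -3 (u = -6 - 1*(-3) = -6 + 3 = -3)
R(V) = 1/(-3 + V) (R(V) = 1/(V - 3) = 1/(-3 + V))
26*(-39 + R(-6)) = 26*(-39 + 1/(-3 - 6)) = 26*(-39 + 1/(-9)) = 26*(-39 - ⅑) = 26*(-352/9) = -9152/9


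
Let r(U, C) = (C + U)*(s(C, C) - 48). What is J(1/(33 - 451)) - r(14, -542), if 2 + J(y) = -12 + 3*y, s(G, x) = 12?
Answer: -7951199/418 ≈ -19022.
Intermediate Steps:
r(U, C) = -36*C - 36*U (r(U, C) = (C + U)*(12 - 48) = (C + U)*(-36) = -36*C - 36*U)
J(y) = -14 + 3*y (J(y) = -2 + (-12 + 3*y) = -14 + 3*y)
J(1/(33 - 451)) - r(14, -542) = (-14 + 3/(33 - 451)) - (-36*(-542) - 36*14) = (-14 + 3/(-418)) - (19512 - 504) = (-14 + 3*(-1/418)) - 1*19008 = (-14 - 3/418) - 19008 = -5855/418 - 19008 = -7951199/418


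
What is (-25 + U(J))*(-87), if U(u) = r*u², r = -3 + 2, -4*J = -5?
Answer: 36975/16 ≈ 2310.9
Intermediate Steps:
J = 5/4 (J = -¼*(-5) = 5/4 ≈ 1.2500)
r = -1
U(u) = -u²
(-25 + U(J))*(-87) = (-25 - (5/4)²)*(-87) = (-25 - 1*25/16)*(-87) = (-25 - 25/16)*(-87) = -425/16*(-87) = 36975/16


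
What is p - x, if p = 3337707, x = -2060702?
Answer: 5398409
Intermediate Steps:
p - x = 3337707 - 1*(-2060702) = 3337707 + 2060702 = 5398409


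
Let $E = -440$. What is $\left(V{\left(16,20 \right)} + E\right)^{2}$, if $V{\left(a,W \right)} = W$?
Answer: $176400$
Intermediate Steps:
$\left(V{\left(16,20 \right)} + E\right)^{2} = \left(20 - 440\right)^{2} = \left(-420\right)^{2} = 176400$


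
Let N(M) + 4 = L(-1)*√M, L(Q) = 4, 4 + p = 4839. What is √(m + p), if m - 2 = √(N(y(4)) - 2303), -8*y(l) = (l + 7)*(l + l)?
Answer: √(4837 + √(-2307 + 4*I*√11)) ≈ 69.55 + 0.3453*I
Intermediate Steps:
p = 4835 (p = -4 + 4839 = 4835)
y(l) = -l*(7 + l)/4 (y(l) = -(l + 7)*(l + l)/8 = -(7 + l)*2*l/8 = -l*(7 + l)/4)
N(M) = -4 + 4*√M
m = 2 + √(-2307 + 4*I*√11) (m = 2 + √((-4 + 4*√(-¼*4*(7 + 4))) - 2303) = 2 + √((-4 + 4*√(-¼*4*11)) - 2303) = 2 + √((-4 + 4*√(-11)) - 2303) = 2 + √((-4 + 4*(I*√11)) - 2303) = 2 + √((-4 + 4*I*√11) - 2303) = 2 + √(-2307 + 4*I*√11) ≈ 2.1381 + 48.031*I)
√(m + p) = √((2 + √(-2307 + 4*I*√11)) + 4835) = √(4837 + √(-2307 + 4*I*√11))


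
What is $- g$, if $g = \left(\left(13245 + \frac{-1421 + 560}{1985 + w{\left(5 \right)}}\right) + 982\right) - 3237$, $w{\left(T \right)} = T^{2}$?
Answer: $- \frac{7363013}{670} \approx -10990.0$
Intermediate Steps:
$g = \frac{7363013}{670}$ ($g = \left(\left(13245 + \frac{-1421 + 560}{1985 + 5^{2}}\right) + 982\right) - 3237 = \left(\left(13245 - \frac{861}{1985 + 25}\right) + 982\right) - 3237 = \left(\left(13245 - \frac{861}{2010}\right) + 982\right) - 3237 = \left(\left(13245 - \frac{287}{670}\right) + 982\right) - 3237 = \left(\frac{8873863}{670} + 982\right) - 3237 = \frac{9531803}{670} - 3237 = \frac{7363013}{670} \approx 10990.0$)
$- g = \left(-1\right) \frac{7363013}{670} = - \frac{7363013}{670}$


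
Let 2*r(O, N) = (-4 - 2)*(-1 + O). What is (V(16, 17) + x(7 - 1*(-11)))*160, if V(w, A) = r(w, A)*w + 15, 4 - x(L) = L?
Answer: -115040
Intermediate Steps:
x(L) = 4 - L
r(O, N) = 3 - 3*O (r(O, N) = ((-4 - 2)*(-1 + O))/2 = (-6*(-1 + O))/2 = (6 - 6*O)/2 = 3 - 3*O)
V(w, A) = 15 + w*(3 - 3*w) (V(w, A) = (3 - 3*w)*w + 15 = w*(3 - 3*w) + 15 = 15 + w*(3 - 3*w))
(V(16, 17) + x(7 - 1*(-11)))*160 = ((15 - 3*16*(-1 + 16)) + (4 - (7 - 1*(-11))))*160 = ((15 - 3*16*15) + (4 - (7 + 11)))*160 = ((15 - 720) + (4 - 1*18))*160 = (-705 + (4 - 18))*160 = (-705 - 14)*160 = -719*160 = -115040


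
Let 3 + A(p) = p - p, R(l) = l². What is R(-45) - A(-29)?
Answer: 2028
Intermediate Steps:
A(p) = -3 (A(p) = -3 + (p - p) = -3 + 0 = -3)
R(-45) - A(-29) = (-45)² - 1*(-3) = 2025 + 3 = 2028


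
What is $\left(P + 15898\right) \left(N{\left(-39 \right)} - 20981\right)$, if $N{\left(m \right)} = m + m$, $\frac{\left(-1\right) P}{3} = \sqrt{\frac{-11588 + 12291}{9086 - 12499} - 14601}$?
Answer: $-334795982 + \frac{2906142 i \sqrt{80379563}}{3413} \approx -3.348 \cdot 10^{8} + 7.634 \cdot 10^{6} i$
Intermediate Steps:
$P = - \frac{138 i \sqrt{80379563}}{3413}$ ($P = - 3 \sqrt{\frac{-11588 + 12291}{9086 - 12499} - 14601} = - 3 \sqrt{\frac{703}{-3413} - 14601} = - 3 \sqrt{703 \left(- \frac{1}{3413}\right) - 14601} = - 3 \sqrt{- \frac{703}{3413} - 14601} = - 3 \sqrt{- \frac{49833916}{3413}} = - 3 \frac{46 i \sqrt{80379563}}{3413} = - \frac{138 i \sqrt{80379563}}{3413} \approx - 362.51 i$)
$N{\left(m \right)} = 2 m$
$\left(P + 15898\right) \left(N{\left(-39 \right)} - 20981\right) = \left(- \frac{138 i \sqrt{80379563}}{3413} + 15898\right) \left(2 \left(-39\right) - 20981\right) = \left(15898 - \frac{138 i \sqrt{80379563}}{3413}\right) \left(-78 - 20981\right) = \left(15898 - \frac{138 i \sqrt{80379563}}{3413}\right) \left(-21059\right) = -334795982 + \frac{2906142 i \sqrt{80379563}}{3413}$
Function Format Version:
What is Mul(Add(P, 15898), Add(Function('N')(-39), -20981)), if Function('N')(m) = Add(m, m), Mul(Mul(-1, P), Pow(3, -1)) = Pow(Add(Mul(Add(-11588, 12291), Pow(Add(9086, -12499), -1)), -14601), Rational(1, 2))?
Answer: Add(-334795982, Mul(Rational(2906142, 3413), I, Pow(80379563, Rational(1, 2)))) ≈ Add(-3.3480e+8, Mul(7.6340e+6, I))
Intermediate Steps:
P = Mul(Rational(-138, 3413), I, Pow(80379563, Rational(1, 2))) (P = Mul(-3, Pow(Add(Mul(Add(-11588, 12291), Pow(Add(9086, -12499), -1)), -14601), Rational(1, 2))) = Mul(-3, Pow(Add(Mul(703, Pow(-3413, -1)), -14601), Rational(1, 2))) = Mul(-3, Pow(Add(Mul(703, Rational(-1, 3413)), -14601), Rational(1, 2))) = Mul(-3, Pow(Add(Rational(-703, 3413), -14601), Rational(1, 2))) = Mul(-3, Pow(Rational(-49833916, 3413), Rational(1, 2))) = Mul(-3, Mul(Rational(46, 3413), I, Pow(80379563, Rational(1, 2)))) = Mul(Rational(-138, 3413), I, Pow(80379563, Rational(1, 2))) ≈ Mul(-362.51, I))
Function('N')(m) = Mul(2, m)
Mul(Add(P, 15898), Add(Function('N')(-39), -20981)) = Mul(Add(Mul(Rational(-138, 3413), I, Pow(80379563, Rational(1, 2))), 15898), Add(Mul(2, -39), -20981)) = Mul(Add(15898, Mul(Rational(-138, 3413), I, Pow(80379563, Rational(1, 2)))), Add(-78, -20981)) = Mul(Add(15898, Mul(Rational(-138, 3413), I, Pow(80379563, Rational(1, 2)))), -21059) = Add(-334795982, Mul(Rational(2906142, 3413), I, Pow(80379563, Rational(1, 2))))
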